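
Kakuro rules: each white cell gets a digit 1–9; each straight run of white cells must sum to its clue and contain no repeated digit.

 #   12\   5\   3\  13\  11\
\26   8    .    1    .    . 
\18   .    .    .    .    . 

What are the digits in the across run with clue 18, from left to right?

3 in 2 cells must be {1,2}.
R2C1 = 12 − 8 = 4 completes the 12 down.
R2C3 = 3 − 1 = 2 completes the 3 down.
No cell is forced outright now. R2C2 can only be 1 or 3 (the digits allowed by both its 18 across and its 5 down). If R2C2 = 3: that forces R1C2 = 2, R2C4 = 8, after which R2C5 would have to be in {1} for the 18 across but in {2,3,4,5,6,7,8,9} for the 11 down — contradiction. So R2C2 = 1.
R1C2 = 5 − 1 = 4 completes the 5 down.
Nothing is forced directly, so branch on R1C4, whose candidates are 6 or 7. If R1C4 = 6: that forces R1C5 = 7, after which R2C4 would have to be in {3,5,6,8} for the 18 across but in {7} for the 13 down — contradiction. So R1C4 = 7.
R1C5 = 26 − 20 = 6 completes the 26 across.
R2C4 = 13 − 7 = 6 completes the 13 down.
R2C5 = 18 − 13 = 5 completes the 18 across.

4 1 2 6 5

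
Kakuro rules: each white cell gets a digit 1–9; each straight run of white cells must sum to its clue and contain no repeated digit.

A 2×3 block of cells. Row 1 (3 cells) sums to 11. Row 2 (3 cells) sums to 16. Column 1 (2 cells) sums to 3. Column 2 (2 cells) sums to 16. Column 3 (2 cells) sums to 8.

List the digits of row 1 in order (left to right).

1, 7, 3

3 in 2 cells must be {1,2}; 16 in 2 cells must be {7,9}.
The 11 across and the 16 down share only 7, so (1,2) = 7.
(2,2) = 16 − 7 = 9 completes the 16 down.
Given what's placed, (1,1) must be 1 to fit the 11 across and 3 down.
(1,3) = 11 − 8 = 3 completes the 11 across.
(2,1) = 3 − 1 = 2 completes the 3 down.
(2,3) = 16 − 11 = 5 completes the 16 across.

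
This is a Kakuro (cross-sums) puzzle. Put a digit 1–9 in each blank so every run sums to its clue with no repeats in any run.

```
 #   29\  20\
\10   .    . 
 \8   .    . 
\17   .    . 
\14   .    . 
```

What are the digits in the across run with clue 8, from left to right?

17 in 2 cells must be {8,9}; 29 in 4 cells must be {5,7,8,9}.
Nothing is forced directly, so branch on R1C1, whose candidates are 7 or 8 or 9. If R1C1 = 7: that forces R1C2 = 3, R2C1 = 5, after which R2C2 would have to be in {3} for the 8 across but in {1,2,4,5,6,7,8,9} for the 20 down — contradiction. If R1C1 = 9: that forces R1C2 = 1, R3C1 = 8, R3C2 = 9, R4C1 = 5, after which R4C2 would have to be in {9} for the 14 across but in {2,3,4,6,7,8} for the 20 down — contradiction. So R1C1 = 8.
R1C2 = 10 − 8 = 2 completes the 10 across.
Given what's placed, R3C1 must be 9 to fit the 17 across and 29 down.
R3C2 = 17 − 9 = 8 completes the 17 across.
R4C1 = 5: the only remaining digit allowed by both the 14 across and the 29 down.
R4C2 = 14 − 5 = 9 completes the 14 across.
R2C1 = 29 − 22 = 7 completes the 29 down.
R2C2 = 8 − 7 = 1 completes the 8 across.

7 1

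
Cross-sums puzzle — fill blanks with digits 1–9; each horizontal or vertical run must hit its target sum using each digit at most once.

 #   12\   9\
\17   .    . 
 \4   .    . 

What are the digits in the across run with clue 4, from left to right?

3 1

17 in 2 cells must be {8,9}; 4 in 2 cells must be {1,3}.
The 17 across and the 9 down share only 8, so R1C2 = 8.
The 4 across and the 12 down share only 3, so R2C1 = 3.
R2C2 = 4 − 3 = 1 completes the 4 across.
R1C1 = 17 − 8 = 9 completes the 17 across.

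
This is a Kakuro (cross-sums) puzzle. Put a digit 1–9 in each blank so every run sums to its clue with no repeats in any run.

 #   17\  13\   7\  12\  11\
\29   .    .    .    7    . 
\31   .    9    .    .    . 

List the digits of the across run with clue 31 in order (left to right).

17 in 2 cells must be {8,9}.
R1C2 = 13 − 9 = 4 completes the 13 down.
R2C1 = 8: the only remaining digit allowed by both the 31 across and the 17 down.
R2C4 = 12 − 7 = 5 completes the 12 down.
R1C1 = 17 − 8 = 9 completes the 17 down.
Nothing is forced directly, so branch on R2C3, whose candidates are 2 or 3 or 6. If R2C3 = 2: then R1C3 would have to be in {1,3,6,8} for the 29 across but in {5} for the 7 down — contradiction. If R2C3 = 3: then R1C3 would have to be in {1,3,6,8} for the 29 across but in {4} for the 7 down — contradiction. So R2C3 = 6.
R1C3 = 7 − 6 = 1 completes the 7 down.
R1C5 = 29 − 21 = 8 completes the 29 across.
R2C5 = 31 − 28 = 3 completes the 31 across.

8 9 6 5 3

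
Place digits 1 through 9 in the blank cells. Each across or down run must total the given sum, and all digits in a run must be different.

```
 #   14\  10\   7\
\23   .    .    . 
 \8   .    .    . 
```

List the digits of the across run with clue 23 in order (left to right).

9, 8, 6

23 in 3 cells must be {6,8,9}.
The 23 across and the 7 down share only 6, so R1C3 = 6.
The 8 across and the 14 down share only 5, so R2C1 = 5.
R2C3 = 7 − 6 = 1 completes the 7 down.
R1C1 = 14 − 5 = 9 completes the 14 down.
R1C2 = 23 − 15 = 8 completes the 23 across.
R2C2 = 8 − 6 = 2 completes the 8 across.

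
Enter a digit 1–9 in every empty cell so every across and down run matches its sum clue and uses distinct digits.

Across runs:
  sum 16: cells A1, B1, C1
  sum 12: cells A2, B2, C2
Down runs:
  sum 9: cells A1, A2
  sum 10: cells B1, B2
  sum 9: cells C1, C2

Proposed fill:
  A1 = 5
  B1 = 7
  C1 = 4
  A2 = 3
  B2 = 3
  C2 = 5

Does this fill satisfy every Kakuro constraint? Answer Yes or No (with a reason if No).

No — the down run A1–A2 sums to 8, not 9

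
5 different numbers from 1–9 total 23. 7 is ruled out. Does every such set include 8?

Counterexample: {1,2,5,6,9} sums to 23 under that restriction without using 8.

No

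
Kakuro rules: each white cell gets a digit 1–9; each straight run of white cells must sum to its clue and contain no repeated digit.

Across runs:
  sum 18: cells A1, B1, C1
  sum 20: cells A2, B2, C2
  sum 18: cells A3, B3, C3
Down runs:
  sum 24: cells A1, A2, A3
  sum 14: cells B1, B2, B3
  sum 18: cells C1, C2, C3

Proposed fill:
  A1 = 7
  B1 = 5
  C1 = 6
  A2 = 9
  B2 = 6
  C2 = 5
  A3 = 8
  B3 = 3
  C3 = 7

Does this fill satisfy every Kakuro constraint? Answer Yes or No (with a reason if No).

Across: 7+5+6=18; 9+6+5=20; 8+3+7=18. Down: 7+9+8=24; 5+6+3=14; 6+5+7=18. No digit repeats within any run.

Yes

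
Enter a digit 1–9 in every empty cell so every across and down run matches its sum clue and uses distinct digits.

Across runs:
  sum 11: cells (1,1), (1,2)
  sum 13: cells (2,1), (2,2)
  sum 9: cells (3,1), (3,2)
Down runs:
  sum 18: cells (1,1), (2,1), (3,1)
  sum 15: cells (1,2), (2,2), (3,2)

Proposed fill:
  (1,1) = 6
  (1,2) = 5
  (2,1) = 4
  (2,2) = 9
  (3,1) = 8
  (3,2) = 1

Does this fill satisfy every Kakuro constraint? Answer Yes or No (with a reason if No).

Yes

Across: 6+5=11; 4+9=13; 8+1=9. Down: 6+4+8=18; 5+9+1=15. No digit repeats within any run.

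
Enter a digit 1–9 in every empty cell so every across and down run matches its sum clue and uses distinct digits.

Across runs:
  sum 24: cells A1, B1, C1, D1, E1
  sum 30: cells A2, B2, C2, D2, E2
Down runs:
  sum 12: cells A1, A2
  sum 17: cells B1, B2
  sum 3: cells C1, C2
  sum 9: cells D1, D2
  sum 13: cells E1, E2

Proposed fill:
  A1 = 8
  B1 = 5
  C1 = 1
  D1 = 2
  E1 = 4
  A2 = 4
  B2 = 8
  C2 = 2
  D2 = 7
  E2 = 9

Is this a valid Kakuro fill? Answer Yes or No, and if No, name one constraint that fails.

No — the down run B1–B2 sums to 13, not 17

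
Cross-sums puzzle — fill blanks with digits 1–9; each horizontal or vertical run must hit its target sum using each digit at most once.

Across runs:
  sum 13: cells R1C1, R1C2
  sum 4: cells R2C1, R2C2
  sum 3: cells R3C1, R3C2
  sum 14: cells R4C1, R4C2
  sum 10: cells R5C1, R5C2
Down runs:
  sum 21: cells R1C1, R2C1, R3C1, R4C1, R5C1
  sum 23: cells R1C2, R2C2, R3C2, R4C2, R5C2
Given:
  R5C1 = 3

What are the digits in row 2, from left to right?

1 3

4 in 2 cells must be {1,3}; 3 in 2 cells must be {1,2}.
R2C1 = 1: the only remaining digit allowed by both the 4 across and the 21 down.
R2C2 = 4 − 1 = 3 completes the 4 across.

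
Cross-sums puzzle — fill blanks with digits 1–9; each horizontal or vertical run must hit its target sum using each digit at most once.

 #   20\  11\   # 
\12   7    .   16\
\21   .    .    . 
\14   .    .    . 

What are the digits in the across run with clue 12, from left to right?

7 5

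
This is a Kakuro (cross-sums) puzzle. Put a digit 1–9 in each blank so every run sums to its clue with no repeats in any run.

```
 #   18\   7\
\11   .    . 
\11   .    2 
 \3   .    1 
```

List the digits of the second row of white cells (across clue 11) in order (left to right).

9 2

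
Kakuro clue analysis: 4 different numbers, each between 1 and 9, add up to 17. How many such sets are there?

4 distinct digits from 1–9 sum between 10 and 30.

9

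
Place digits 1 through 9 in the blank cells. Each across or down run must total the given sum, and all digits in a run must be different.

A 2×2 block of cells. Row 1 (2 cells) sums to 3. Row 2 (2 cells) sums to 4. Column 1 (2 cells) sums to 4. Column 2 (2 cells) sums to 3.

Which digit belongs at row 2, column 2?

1

3 in 2 cells must be {1,2}; 4 in 2 cells must be {1,3}.
The 3 across and the 4 down share only 1, so (1,1) = 1.
(1,2) = 3 − 1 = 2 completes the 3 across.
(2,1) = 4 − 1 = 3 completes the 4 down.
(2,2) = 4 − 3 = 1 completes the 4 across.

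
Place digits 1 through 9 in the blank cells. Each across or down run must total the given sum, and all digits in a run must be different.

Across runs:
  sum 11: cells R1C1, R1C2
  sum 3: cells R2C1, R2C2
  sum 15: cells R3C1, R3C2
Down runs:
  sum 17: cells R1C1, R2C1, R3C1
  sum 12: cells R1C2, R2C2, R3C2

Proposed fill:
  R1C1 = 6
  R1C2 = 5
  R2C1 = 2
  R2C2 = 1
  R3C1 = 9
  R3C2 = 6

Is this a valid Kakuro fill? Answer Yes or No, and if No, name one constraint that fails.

Across: 6+5=11; 2+1=3; 9+6=15. Down: 6+2+9=17; 5+1+6=12. No digit repeats within any run.

Yes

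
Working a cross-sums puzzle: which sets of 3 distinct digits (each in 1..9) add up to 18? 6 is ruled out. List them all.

{1,8,9}; {2,7,9}; {3,7,8}; {4,5,9}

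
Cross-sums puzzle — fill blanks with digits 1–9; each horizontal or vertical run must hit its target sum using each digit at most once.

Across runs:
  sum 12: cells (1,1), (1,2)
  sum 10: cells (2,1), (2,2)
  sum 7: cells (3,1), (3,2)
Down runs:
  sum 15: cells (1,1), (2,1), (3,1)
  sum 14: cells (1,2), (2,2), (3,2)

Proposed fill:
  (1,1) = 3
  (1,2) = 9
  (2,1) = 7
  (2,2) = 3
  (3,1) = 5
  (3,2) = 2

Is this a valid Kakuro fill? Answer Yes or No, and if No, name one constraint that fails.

Yes

Across: 3+9=12; 7+3=10; 5+2=7. Down: 3+7+5=15; 9+3+2=14. No digit repeats within any run.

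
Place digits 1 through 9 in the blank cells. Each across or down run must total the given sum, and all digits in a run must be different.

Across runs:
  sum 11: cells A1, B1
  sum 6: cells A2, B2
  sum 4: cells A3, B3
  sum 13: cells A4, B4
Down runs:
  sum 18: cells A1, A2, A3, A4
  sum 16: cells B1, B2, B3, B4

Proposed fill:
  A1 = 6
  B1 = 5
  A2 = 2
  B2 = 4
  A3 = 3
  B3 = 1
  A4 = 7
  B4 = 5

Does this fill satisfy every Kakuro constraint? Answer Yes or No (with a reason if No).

No — the across run A4–B4 sums to 12, not 13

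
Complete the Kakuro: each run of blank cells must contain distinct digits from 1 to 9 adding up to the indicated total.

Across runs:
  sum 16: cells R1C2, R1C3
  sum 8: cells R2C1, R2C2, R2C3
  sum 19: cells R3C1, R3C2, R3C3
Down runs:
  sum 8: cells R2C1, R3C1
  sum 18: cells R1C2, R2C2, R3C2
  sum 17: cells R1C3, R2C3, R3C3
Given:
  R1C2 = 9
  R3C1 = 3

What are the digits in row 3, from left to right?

3, 7, 9

16 in 2 cells must be {7,9}.
R1C3 = 16 − 9 = 7 completes the 16 across.
R2C1 = 8 − 3 = 5 completes the 8 down.
R3C2 = 7: the only remaining digit allowed by both the 19 across and the 18 down.
R3C3 = 19 − 10 = 9 completes the 19 across.
R2C2 = 18 − 16 = 2 completes the 18 down.
R2C3 = 8 − 7 = 1 completes the 8 across.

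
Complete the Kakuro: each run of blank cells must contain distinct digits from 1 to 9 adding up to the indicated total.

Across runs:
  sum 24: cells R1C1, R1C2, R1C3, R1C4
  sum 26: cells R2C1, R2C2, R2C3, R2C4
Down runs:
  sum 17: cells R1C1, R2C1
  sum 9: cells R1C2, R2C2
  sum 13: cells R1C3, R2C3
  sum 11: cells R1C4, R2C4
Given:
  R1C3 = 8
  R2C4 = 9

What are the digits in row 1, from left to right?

17 in 2 cells must be {8,9}.
R1C1 = 9: the only remaining digit allowed by both the 24 across and the 17 down.
R1C4 = 11 − 9 = 2 completes the 11 down.
R2C1 = 17 − 9 = 8 completes the 17 down.
R2C3 = 13 − 8 = 5 completes the 13 down.
R1C2 = 24 − 19 = 5 completes the 24 across.
R2C2 = 26 − 22 = 4 completes the 26 across.

9 5 8 2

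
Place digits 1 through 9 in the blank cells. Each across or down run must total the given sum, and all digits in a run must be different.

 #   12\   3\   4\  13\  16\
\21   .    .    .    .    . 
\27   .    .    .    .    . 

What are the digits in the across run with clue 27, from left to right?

8 2 1 7 9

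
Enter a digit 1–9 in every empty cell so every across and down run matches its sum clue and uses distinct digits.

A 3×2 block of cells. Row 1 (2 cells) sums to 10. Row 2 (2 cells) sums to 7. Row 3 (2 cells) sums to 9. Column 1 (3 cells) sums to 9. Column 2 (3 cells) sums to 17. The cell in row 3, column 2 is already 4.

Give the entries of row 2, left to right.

(3,1) = 9 − 4 = 5 completes the 9 across.
Nothing is forced directly, so branch on (1,1), whose candidates are 1 or 3. If (1,1) = 1: then (1,2) would have to be in {9} for the 10 across but in {5,6,7,8} for the 17 down — contradiction. So (1,1) = 3.
(1,2) = 10 − 3 = 7 completes the 10 across.
(2,1) = 9 − 8 = 1 completes the 9 down.
(2,2) = 7 − 1 = 6 completes the 7 across.

1 6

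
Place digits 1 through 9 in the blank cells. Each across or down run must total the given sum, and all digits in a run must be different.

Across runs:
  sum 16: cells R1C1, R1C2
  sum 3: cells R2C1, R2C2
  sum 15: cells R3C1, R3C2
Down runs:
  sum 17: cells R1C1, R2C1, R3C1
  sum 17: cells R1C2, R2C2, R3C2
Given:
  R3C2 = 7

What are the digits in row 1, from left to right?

7 9

16 in 2 cells must be {7,9}; 3 in 2 cells must be {1,2}.
R1C2 = 9: the only remaining digit allowed by both the 16 across and the 17 down.
R2C2 = 17 − 16 = 1 completes the 17 down.
R3C1 = 15 − 7 = 8 completes the 15 across.
R1C1 = 16 − 9 = 7 completes the 16 across.
R2C1 = 3 − 1 = 2 completes the 3 across.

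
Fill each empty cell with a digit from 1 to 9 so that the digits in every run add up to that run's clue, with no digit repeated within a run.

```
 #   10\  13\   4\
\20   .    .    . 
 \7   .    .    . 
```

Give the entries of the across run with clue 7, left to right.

2 4 1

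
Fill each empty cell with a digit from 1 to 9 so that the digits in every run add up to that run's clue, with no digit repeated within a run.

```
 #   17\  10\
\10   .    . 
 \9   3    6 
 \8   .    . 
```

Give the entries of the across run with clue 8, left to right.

5 3

Nothing is forced directly, so branch on R1C2, whose candidates are 1 or 3. If R1C2 = 3: then R1C1 would have to be in {7} for the 10 across but in {5,6,8,9} for the 17 down — contradiction. So R1C2 = 1.
R1C1 = 10 − 1 = 9 completes the 10 across.
R3C1 = 17 − 12 = 5 completes the 17 down.
R3C2 = 8 − 5 = 3 completes the 8 across.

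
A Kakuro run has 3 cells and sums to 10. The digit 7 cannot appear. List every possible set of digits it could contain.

3 distinct digits from 1–9 sum between 6 and 24.
Dropping sets that contain 7.

{1,3,6}; {1,4,5}; {2,3,5}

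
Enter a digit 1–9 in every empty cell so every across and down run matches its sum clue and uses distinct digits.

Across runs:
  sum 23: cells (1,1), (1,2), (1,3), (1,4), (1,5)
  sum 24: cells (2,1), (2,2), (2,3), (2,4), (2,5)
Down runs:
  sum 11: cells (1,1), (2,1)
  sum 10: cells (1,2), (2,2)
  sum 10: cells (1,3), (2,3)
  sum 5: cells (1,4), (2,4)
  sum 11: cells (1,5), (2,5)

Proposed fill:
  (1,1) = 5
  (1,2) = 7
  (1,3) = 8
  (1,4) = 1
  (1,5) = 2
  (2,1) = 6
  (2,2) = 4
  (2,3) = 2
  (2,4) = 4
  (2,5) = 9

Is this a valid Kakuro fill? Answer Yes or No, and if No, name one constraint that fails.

No — the across run (2,1)–(2,5) sums to 25, not 24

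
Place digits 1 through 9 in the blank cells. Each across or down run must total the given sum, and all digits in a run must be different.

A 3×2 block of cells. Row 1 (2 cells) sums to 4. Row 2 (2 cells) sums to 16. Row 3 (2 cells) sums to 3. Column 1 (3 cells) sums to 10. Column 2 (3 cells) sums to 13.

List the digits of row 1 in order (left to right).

1, 3

4 in 2 cells must be {1,3}; 16 in 2 cells must be {7,9}; 3 in 2 cells must be {1,2}.
The 16 across and the 10 down share only 7, so (2,1) = 7.
(2,2) = 16 − 7 = 9 completes the 16 across.
Given what's placed, (3,2) must be 1 to fit the 3 across and 13 down.
(1,1) = 1: the only remaining digit allowed by both the 4 across and the 10 down.
(1,2) = 4 − 1 = 3 completes the 4 across.
(3,1) = 3 − 1 = 2 completes the 3 across.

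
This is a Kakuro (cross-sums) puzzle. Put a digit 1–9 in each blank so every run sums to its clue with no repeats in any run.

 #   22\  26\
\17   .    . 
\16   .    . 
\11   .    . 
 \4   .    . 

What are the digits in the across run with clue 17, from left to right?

17 in 2 cells must be {8,9}; 16 in 2 cells must be {7,9}; 4 in 2 cells must be {1,3}.
Only 3 fits R4C2 under both its across sum 4 and down sum 26.
Given what's placed, R2C2 must be 9 to fit the 16 across and 26 down.
R4C1 = 4 − 3 = 1 completes the 4 across.
R1C2 = 8: the only remaining digit allowed by both the 17 across and the 26 down.
R2C1 = 16 − 9 = 7 completes the 16 across.
R3C2 = 26 − 20 = 6 completes the 26 down.
R1C1 = 17 − 8 = 9 completes the 17 across.

9 8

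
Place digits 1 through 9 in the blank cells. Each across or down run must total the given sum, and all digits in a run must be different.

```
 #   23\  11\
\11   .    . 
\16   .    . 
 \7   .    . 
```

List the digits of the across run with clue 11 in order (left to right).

16 in 2 cells must be {7,9}; 23 in 3 cells must be {6,8,9}.
The 16 across and the 23 down share only 9, so R2C1 = 9.
R2C2 = 16 − 9 = 7 completes the 16 across.
Given what's placed, R3C1 must be 6 to fit the 7 across and 23 down.
R3C2 = 7 − 6 = 1 completes the 7 across.
R1C1 = 23 − 15 = 8 completes the 23 down.
R1C2 = 11 − 8 = 3 completes the 11 across.

8 3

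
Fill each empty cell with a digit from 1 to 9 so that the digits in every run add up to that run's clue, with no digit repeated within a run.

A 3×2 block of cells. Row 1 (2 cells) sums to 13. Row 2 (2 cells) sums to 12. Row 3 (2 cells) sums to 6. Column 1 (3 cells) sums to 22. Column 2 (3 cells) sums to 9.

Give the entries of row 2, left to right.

9 3

The 6 across and the 22 down share only 5, so (3,1) = 5.
(3,2) = 6 − 5 = 1 completes the 6 across.
Nothing is forced directly, so branch on (1,1), whose candidates are 8 or 9. If (1,1) = 9: then (1,2) would have to be in {4} for the 13 across but in {2,3,5,6} for the 9 down — contradiction. So (1,1) = 8.
(1,2) = 13 − 8 = 5 completes the 13 across.
(2,1) = 22 − 13 = 9 completes the 22 down.
(2,2) = 12 − 9 = 3 completes the 12 across.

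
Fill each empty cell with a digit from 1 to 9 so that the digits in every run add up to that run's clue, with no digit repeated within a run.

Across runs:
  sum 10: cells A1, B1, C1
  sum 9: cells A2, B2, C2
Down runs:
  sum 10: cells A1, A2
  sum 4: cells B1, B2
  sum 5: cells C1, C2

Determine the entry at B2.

3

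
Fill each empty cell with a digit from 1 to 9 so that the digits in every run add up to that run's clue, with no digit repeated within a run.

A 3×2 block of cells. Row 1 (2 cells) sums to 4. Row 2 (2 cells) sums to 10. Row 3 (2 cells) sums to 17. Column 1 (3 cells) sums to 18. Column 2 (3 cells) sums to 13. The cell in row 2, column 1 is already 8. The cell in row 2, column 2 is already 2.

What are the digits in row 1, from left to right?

4 in 2 cells must be {1,3}; 17 in 2 cells must be {8,9}.
(1,2) = 3: the only remaining digit allowed by both the 4 across and the 13 down.
(3,1) = 9: the only remaining digit allowed by both the 17 across and the 18 down.
(3,2) = 17 − 9 = 8 completes the 17 across.
(1,1) = 4 − 3 = 1 completes the 4 across.

1 3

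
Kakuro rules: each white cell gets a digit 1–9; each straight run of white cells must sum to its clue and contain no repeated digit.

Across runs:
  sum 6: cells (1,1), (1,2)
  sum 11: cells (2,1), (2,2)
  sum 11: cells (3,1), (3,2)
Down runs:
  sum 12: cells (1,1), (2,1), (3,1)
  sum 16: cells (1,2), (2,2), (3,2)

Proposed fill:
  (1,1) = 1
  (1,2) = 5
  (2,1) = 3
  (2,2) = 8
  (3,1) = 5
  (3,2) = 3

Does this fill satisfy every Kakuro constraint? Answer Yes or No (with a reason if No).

No — the down run (1,1)–(3,1) sums to 9, not 12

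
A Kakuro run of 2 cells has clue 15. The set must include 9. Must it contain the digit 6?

Yes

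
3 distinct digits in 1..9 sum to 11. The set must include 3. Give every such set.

3 distinct digits from 1–9 sum between 6 and 24.
Keeping only sets containing 3.

{1,3,7}; {2,3,6}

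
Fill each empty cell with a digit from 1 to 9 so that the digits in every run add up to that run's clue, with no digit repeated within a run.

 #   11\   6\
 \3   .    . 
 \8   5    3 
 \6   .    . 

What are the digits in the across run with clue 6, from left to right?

4, 2

3 in 2 cells must be {1,2}; 6 in 3 cells must be {1,2,3}.
R1C1 = 2: the only remaining digit allowed by both the 3 across and the 11 down.
R1C2 = 3 − 2 = 1 completes the 3 across.
R3C1 = 11 − 7 = 4 completes the 11 down.
R3C2 = 6 − 4 = 2 completes the 6 across.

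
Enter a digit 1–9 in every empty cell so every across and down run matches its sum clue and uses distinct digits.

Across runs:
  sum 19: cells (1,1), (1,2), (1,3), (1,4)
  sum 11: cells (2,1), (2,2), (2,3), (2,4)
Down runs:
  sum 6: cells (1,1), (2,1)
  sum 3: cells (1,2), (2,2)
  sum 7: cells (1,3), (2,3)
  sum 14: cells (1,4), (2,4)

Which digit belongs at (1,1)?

5

11 in 4 cells must be {1,2,3,5}; 3 in 2 cells must be {1,2}.
Only 5 fits (2,4) under both its across sum 11 and down sum 14.
(1,4) = 14 − 5 = 9 completes the 14 down.
Nothing is forced directly, so branch on (1,2), whose candidates are 1 or 2. If (1,2) = 2: that forces (2,2) = 1, (2,1) = 2, (2,3) = 3, after which (1,1) would have to be in {1,3,5,7} for the 19 across but in {4} for the 6 down — contradiction. So (1,2) = 1.
(2,2) = 3 − 1 = 2 completes the 3 down.
(2,1) = 1: the only remaining digit allowed by both the 11 across and the 6 down.
(2,3) = 11 − 8 = 3 completes the 11 across.
(1,1) = 6 − 1 = 5 completes the 6 down.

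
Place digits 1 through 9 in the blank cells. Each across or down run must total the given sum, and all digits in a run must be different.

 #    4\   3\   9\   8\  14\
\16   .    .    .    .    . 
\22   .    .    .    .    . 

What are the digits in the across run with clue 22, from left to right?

1 2 5 6 8

16 in 5 cells must be {1,2,3,4,6}; 4 in 2 cells must be {1,3}; 3 in 2 cells must be {1,2}.
Only 6 fits R1C5 under both its across sum 16 and down sum 14.
R2C5 = 14 − 6 = 8 completes the 14 down.
Nothing is forced directly, so branch on R1C1, whose candidates are 1 or 3. If R1C1 = 1: that forces R1C2 = 2, R1C4 = 3, R2C1 = 3, R2C2 = 1, after which R2C4 would have to be in {4,6} for the 22 across but in {5} for the 8 down — contradiction. So R1C1 = 3.
R2C1 = 4 − 3 = 1 completes the 4 down.
R2C2 = 2: the only remaining digit allowed by both the 22 across and the 3 down.
R1C2 = 3 − 2 = 1 completes the 3 down.
Given what's placed, R1C4 must be 2 to fit the 16 across and 8 down.
R2C4 = 8 − 2 = 6 completes the 8 down.
R1C3 = 16 − 12 = 4 completes the 16 across.
R2C3 = 22 − 17 = 5 completes the 22 across.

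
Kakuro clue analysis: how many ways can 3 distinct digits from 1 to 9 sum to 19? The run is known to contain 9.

3 distinct digits from 1–9 sum between 6 and 24.
Keeping only sets containing 9.
Enumerating: {2,8,9}, {3,7,9}, {4,6,9}.

3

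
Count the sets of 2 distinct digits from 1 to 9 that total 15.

2 distinct digits from 1–9 sum between 3 and 17.
Enumerating: {6,9}, {7,8}.

2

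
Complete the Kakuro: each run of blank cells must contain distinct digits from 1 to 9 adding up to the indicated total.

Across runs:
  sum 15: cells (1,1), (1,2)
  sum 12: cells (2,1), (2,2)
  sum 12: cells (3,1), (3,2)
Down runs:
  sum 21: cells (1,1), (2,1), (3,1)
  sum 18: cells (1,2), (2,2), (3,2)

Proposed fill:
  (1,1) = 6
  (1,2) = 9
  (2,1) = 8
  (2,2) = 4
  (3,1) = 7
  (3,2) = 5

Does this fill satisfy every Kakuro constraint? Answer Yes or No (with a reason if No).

Yes

Across: 6+9=15; 8+4=12; 7+5=12. Down: 6+8+7=21; 9+4+5=18. No digit repeats within any run.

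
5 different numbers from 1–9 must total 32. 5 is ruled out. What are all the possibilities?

{2,6,7,8,9}

5 distinct digits from 1–9 sum between 15 and 35.
Dropping sets that contain 5.
Only one set works: {2,6,7,8,9}.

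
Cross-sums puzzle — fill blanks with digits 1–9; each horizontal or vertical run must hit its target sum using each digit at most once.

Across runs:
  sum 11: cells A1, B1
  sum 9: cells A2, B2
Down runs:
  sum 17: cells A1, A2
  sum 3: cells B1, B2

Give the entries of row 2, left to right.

8 1

17 in 2 cells must be {8,9}; 3 in 2 cells must be {1,2}.
The 11 across and the 3 down share only 2, so B1 = 2.
The 9 across and the 17 down share only 8, so A2 = 8.
B2 = 9 − 8 = 1 completes the 9 across.
A1 = 11 − 2 = 9 completes the 11 across.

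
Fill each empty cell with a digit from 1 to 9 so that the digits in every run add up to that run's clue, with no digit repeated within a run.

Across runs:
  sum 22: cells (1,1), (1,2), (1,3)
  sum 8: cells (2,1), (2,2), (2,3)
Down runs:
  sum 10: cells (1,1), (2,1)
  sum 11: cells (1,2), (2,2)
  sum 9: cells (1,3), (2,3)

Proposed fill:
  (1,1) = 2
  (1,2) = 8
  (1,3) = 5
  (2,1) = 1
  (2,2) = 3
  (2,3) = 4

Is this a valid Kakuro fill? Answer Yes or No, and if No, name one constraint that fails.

No — the down run (1,1)–(2,1) sums to 3, not 10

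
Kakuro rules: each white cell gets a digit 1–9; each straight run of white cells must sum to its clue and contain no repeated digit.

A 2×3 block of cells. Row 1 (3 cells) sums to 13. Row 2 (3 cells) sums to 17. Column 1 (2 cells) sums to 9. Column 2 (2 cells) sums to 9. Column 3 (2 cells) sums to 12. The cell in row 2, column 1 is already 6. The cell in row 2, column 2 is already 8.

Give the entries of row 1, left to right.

3 1 9

(1,1) = 9 − 6 = 3 completes the 9 down.
(1,2) = 9 − 8 = 1 completes the 9 down.
(1,3) = 13 − 4 = 9 completes the 13 across.
(2,3) = 17 − 14 = 3 completes the 17 across.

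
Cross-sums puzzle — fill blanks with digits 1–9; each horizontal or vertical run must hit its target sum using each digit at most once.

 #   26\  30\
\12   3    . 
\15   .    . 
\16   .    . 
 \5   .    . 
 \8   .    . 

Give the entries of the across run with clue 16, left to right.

16 in 2 cells must be {7,9}.
R1C2 = 12 − 3 = 9 completes the 12 across.
R3C2 = 7: the only remaining digit allowed by both the 16 across and the 30 down.
R3C1 = 16 − 7 = 9 completes the 16 across.

9, 7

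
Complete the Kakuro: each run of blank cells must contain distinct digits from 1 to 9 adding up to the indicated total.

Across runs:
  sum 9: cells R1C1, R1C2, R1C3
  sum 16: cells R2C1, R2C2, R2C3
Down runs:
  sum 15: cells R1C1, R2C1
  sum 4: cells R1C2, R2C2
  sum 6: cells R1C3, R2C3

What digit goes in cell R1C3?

2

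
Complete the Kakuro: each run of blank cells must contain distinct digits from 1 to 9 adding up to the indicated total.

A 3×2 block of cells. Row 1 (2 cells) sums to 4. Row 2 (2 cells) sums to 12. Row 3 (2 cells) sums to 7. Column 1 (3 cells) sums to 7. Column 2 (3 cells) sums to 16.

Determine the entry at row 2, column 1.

4 in 2 cells must be {1,3}; 7 in 3 cells must be {1,2,4}.
The 4 across and the 7 down share only 1, so (1,1) = 1.
(1,2) = 4 − 1 = 3 completes the 4 across.
Given what's placed, (2,1) must be 4 to fit the 12 across and 7 down.
(2,2) = 12 − 4 = 8 completes the 12 across.
(3,1) = 7 − 5 = 2 completes the 7 down.
(3,2) = 7 − 2 = 5 completes the 7 across.

4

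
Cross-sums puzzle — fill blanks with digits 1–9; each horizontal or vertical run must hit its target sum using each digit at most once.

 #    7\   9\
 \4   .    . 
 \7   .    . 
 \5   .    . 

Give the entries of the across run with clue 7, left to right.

4 in 2 cells must be {1,3}; 7 in 3 cells must be {1,2,4}.
The 4 across and the 7 down share only 1, so R1C1 = 1.
R1C2 = 4 − 1 = 3 completes the 4 across.
Nothing is forced directly, so branch on R2C1, whose candidates are 2 or 4. If R2C1 = 4: then R2C2 would have to be in {3} for the 7 across but in {1,2,4,5} for the 9 down — contradiction. So R2C1 = 2.
R2C2 = 7 − 2 = 5 completes the 7 across.
R3C1 = 7 − 3 = 4 completes the 7 down.
R3C2 = 5 − 4 = 1 completes the 5 across.

2 5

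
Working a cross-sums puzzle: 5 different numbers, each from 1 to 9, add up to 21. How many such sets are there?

5 distinct digits from 1–9 sum between 15 and 35.

8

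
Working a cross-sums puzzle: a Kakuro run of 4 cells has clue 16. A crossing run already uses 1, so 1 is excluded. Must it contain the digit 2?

Every partition of 16 into 4 distinct digits under that restriction includes 2: {2,3,4,7}, {2,3,5,6}.

Yes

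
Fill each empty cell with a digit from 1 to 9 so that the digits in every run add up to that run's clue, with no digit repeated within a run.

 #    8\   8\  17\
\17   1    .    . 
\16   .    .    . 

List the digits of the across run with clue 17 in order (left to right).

1, 7, 9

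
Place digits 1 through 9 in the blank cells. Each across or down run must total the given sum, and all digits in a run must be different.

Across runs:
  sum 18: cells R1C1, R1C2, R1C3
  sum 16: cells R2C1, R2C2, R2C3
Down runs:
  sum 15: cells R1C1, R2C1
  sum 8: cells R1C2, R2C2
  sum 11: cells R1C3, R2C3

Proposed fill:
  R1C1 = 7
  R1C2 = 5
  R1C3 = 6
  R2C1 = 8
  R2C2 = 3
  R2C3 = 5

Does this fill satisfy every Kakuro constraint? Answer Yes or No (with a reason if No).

Yes

Across: 7+5+6=18; 8+3+5=16. Down: 7+8=15; 5+3=8; 6+5=11. No digit repeats within any run.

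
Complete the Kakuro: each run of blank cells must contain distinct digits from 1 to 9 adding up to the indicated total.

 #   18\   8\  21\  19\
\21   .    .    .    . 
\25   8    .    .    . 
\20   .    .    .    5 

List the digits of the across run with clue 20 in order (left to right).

Given what's placed, R2C4 must be 6 to fit the 25 across and 19 down.
R1C4 = 19 − 11 = 8 completes the 19 down.
No cell is forced outright now. R2C2 can only be 2 or 4 (the digits allowed by both its 25 across and its 8 down). If R2C2 = 2: that forces R2C3 = 9, R3C2 = 1, R3C3 = 8, R1C2 = 5, after which R1C3 would have to be in {1,2,6,7} for the 21 across but in {4} for the 21 down — contradiction. So R2C2 = 4.
R2C3 = 25 − 18 = 7 completes the 25 across.
No cell is forced outright now. R1C2 can only be 1 or 3 (the digits allowed by both its 21 across and its 8 down). If R1C2 = 1: that forces R3C2 = 3, R3C3 = 8, after which R1C3 would have to be in {3,5,7,9} for the 21 across but in {6} for the 21 down — contradiction. So R1C2 = 3.
R3C2 = 8 − 7 = 1 completes the 8 down.
R3C1 = 6: the only remaining digit allowed by both the 20 across and the 18 down.
R3C3 = 20 − 12 = 8 completes the 20 across.

6, 1, 8, 5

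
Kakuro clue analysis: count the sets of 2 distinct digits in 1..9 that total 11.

4

2 distinct digits from 1–9 sum between 3 and 17.
Enumerating: {2,9}, {3,8}, {4,7}, {5,6}.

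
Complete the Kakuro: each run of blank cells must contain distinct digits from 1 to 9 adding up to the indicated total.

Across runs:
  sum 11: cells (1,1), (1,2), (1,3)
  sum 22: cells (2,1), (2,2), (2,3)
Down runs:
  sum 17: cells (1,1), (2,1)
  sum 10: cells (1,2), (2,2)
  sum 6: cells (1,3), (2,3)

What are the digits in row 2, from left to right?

9 8 5

17 in 2 cells must be {8,9}.
The 11 across and the 17 down share only 8, so (1,1) = 8.
(2,1) = 17 − 8 = 9 completes the 17 down.
Given what's placed, (2,3) must be 5 to fit the 22 across and 6 down.
(1,3) = 6 − 5 = 1 completes the 6 down.
(2,2) = 22 − 14 = 8 completes the 22 across.
(1,2) = 11 − 9 = 2 completes the 11 across.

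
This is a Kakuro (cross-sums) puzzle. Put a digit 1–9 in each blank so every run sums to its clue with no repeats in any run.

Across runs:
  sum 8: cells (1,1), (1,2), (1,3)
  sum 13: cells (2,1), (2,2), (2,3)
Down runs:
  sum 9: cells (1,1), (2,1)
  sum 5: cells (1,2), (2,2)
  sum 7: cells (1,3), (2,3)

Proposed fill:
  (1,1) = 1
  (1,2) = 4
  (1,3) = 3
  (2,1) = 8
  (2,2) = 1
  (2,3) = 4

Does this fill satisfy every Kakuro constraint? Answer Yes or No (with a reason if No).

Yes

Across: 1+4+3=8; 8+1+4=13. Down: 1+8=9; 4+1=5; 3+4=7. No digit repeats within any run.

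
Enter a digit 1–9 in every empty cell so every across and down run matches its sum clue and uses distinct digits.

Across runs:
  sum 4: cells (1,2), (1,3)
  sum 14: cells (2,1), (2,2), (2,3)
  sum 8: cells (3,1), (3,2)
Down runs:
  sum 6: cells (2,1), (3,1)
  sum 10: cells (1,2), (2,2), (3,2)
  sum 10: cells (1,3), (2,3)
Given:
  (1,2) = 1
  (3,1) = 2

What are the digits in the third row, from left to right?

4 in 2 cells must be {1,3}.
(1,3) = 4 − 1 = 3 completes the 4 across.
(2,1) = 6 − 2 = 4 completes the 6 down.
(2,3) = 10 − 3 = 7 completes the 10 down.
(3,2) = 8 − 2 = 6 completes the 8 across.
(2,2) = 14 − 11 = 3 completes the 14 across.

2, 6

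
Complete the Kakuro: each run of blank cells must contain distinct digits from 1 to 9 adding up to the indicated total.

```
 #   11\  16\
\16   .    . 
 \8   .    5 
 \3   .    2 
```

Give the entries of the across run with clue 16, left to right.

16 in 2 cells must be {7,9}; 3 in 2 cells must be {1,2}.
The 16 across and the 11 down share only 7, so R1C1 = 7.
R1C2 = 16 − 7 = 9 completes the 16 across.
R2C1 = 8 − 5 = 3 completes the 8 across.
R3C1 = 3 − 2 = 1 completes the 3 across.

7, 9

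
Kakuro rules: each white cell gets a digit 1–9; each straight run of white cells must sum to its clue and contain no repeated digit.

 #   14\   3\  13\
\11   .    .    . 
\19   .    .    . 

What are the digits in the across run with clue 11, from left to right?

6 1 4

3 in 2 cells must be {1,2}.
The 19 across and the 3 down share only 2, so R2C2 = 2.
R1C2 = 3 − 2 = 1 completes the 3 down.
Nothing is forced directly, so branch on R1C1, whose candidates are 6 or 8. If R1C1 = 8: then R1C3 would have to be in {2} for the 11 across but in {4,5,6,7,8,9} for the 13 down — contradiction. So R1C1 = 6.
R1C3 = 11 − 7 = 4 completes the 11 across.
R2C1 = 14 − 6 = 8 completes the 14 down.
R2C3 = 19 − 10 = 9 completes the 19 across.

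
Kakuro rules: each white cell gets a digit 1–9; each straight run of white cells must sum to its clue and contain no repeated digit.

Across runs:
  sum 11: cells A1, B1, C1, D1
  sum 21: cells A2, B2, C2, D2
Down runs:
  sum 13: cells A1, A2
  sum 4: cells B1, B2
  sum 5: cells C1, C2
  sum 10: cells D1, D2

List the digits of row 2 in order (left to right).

11 in 4 cells must be {1,2,3,5}; 4 in 2 cells must be {1,3}.
Only 5 fits A1 under both its across sum 11 and down sum 13.
A2 = 13 − 5 = 8 completes the 13 down.
Nothing is forced directly, so branch on D1, whose candidates are 1 or 2 or 3. If D1 = 2: then D2 would have to be in {1,2,3,4,5,6,7,9} for the 21 across but in {8} for the 10 down — contradiction. If D1 = 3: that forces B1 = 1, C1 = 2, B2 = 3, after which C2 would have to be in {1,4,6,9} for the 21 across but in {3} for the 5 down — contradiction. So D1 = 1.
B1 = 3: the only remaining digit allowed by both the 11 across and the 4 down.
C1 = 11 − 9 = 2 completes the 11 across.
B2 = 4 − 3 = 1 completes the 4 down.
C2 = 5 − 2 = 3 completes the 5 down.
D2 = 21 − 12 = 9 completes the 21 across.

8, 1, 3, 9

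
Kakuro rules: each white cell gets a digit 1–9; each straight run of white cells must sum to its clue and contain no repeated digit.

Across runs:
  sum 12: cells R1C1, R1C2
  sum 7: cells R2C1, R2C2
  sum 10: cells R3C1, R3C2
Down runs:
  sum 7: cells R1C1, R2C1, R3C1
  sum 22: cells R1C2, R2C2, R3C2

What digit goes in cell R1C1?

7 in 3 cells must be {1,2,4}.
The 12 across and the 7 down share only 4, so R1C1 = 4.
R1C2 = 12 − 4 = 8 completes the 12 across.
Given what's placed, R2C2 must be 5 to fit the 7 across and 22 down.
R3C2 = 22 − 13 = 9 completes the 22 down.
R2C1 = 7 − 5 = 2 completes the 7 across.
R3C1 = 10 − 9 = 1 completes the 10 across.

4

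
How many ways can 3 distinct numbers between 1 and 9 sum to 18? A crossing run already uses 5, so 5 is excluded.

3 distinct digits from 1–9 sum between 6 and 24.
Dropping sets that contain 5.
Enumerating: {1,8,9}, {2,7,9}, {3,6,9}, {3,7,8}, {4,6,8}.

5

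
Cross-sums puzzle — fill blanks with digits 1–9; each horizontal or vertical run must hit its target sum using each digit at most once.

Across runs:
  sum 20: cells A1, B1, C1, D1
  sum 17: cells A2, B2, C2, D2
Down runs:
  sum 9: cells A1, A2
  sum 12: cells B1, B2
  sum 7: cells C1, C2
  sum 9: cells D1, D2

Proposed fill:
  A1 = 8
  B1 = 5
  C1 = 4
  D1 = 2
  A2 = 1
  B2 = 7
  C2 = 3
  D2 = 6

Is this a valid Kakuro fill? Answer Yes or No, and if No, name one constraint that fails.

No — the across run A1–D1 sums to 19, not 20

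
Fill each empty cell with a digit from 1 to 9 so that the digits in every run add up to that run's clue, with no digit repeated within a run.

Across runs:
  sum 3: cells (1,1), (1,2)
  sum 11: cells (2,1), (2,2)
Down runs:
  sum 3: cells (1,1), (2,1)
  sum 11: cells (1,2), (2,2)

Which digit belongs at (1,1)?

1

3 in 2 cells must be {1,2}.
The 3 across and the 11 down share only 2, so (1,2) = 2.
The 11 across and the 3 down share only 2, so (2,1) = 2.
(2,2) = 11 − 2 = 9 completes the 11 across.
(1,1) = 3 − 2 = 1 completes the 3 across.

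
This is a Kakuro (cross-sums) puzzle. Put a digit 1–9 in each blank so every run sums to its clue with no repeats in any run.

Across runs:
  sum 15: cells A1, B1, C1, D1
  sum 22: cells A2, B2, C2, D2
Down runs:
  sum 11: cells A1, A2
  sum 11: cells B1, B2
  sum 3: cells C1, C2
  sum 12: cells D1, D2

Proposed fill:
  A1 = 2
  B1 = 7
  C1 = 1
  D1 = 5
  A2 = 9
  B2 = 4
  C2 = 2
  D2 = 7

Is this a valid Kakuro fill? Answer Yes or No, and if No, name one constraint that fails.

Yes

Across: 2+7+1+5=15; 9+4+2+7=22. Down: 2+9=11; 7+4=11; 1+2=3; 5+7=12. No digit repeats within any run.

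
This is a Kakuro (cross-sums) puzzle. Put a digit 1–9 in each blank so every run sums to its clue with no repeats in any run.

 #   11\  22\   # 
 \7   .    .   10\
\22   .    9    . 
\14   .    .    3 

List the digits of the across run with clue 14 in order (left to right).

4 7 3

R2C3 = 10 − 3 = 7 completes the 10 down.
R2C1 = 22 − 16 = 6 completes the 22 across.
No cell is forced outright now. R1C2 can only be 5 or 6 (the digits allowed by both its 7 across and its 22 down). If R1C2 = 5: that forces R1C1 = 2, after which R3C1 would have to be in {2,4,5,6,7,9} for the 14 across but in {3} for the 11 down — contradiction. So R1C2 = 6.
R1C1 = 7 − 6 = 1 completes the 7 across.
R3C1 = 11 − 7 = 4 completes the 11 down.
R3C2 = 14 − 7 = 7 completes the 14 across.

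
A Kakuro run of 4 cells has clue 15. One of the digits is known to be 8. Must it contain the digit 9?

No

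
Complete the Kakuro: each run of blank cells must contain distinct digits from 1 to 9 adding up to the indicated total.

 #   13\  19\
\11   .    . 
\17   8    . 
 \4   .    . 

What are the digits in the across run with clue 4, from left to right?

1, 3

17 in 2 cells must be {8,9}; 4 in 2 cells must be {1,3}.
R2C2 = 17 − 8 = 9 completes the 17 across.
Given what's placed, R3C2 must be 3 to fit the 4 across and 19 down.
R1C2 = 19 − 12 = 7 completes the 19 down.
R3C1 = 4 − 3 = 1 completes the 4 across.
R1C1 = 11 − 7 = 4 completes the 11 across.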